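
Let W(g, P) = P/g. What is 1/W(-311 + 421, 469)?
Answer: 110/469 ≈ 0.23454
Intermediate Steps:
1/W(-311 + 421, 469) = 1/(469/(-311 + 421)) = 1/(469/110) = 110/469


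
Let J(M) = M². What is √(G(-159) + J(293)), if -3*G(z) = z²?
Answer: √77422 ≈ 278.25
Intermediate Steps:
G(z) = -z²/3
√(G(-159) + J(293)) = √(-⅓*(-159)² + 293²) = √(-⅓*25281 + 85849) = √(-8427 + 85849) = √77422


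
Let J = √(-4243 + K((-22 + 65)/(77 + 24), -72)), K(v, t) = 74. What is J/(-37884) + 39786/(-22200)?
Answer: -6631/3700 - I*√4169/37884 ≈ -1.7922 - 0.0017044*I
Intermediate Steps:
J = I*√4169 (J = √(-4243 + 74) = √(-4169) = I*√4169 ≈ 64.568*I)
J/(-37884) + 39786/(-22200) = (I*√4169)/(-37884) + 39786/(-22200) = (I*√4169)*(-1/37884) + 39786*(-1/22200) = -I*√4169/37884 - 6631/3700 = -6631/3700 - I*√4169/37884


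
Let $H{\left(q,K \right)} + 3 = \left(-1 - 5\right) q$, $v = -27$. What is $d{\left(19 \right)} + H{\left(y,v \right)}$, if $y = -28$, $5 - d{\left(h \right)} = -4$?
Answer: $174$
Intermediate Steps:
$d{\left(h \right)} = 9$ ($d{\left(h \right)} = 5 - -4 = 5 + 4 = 9$)
$H{\left(q,K \right)} = -3 - 6 q$ ($H{\left(q,K \right)} = -3 + \left(-1 - 5\right) q = -3 - 6 q$)
$d{\left(19 \right)} + H{\left(y,v \right)} = 9 - -165 = 9 + \left(-3 + 168\right) = 9 + 165 = 174$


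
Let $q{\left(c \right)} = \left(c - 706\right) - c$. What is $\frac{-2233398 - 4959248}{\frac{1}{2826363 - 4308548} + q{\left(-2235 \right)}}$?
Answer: $\frac{10660832011510}{1046422611} \approx 10188.0$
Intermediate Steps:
$q{\left(c \right)} = -706$ ($q{\left(c \right)} = \left(-706 + c\right) - c = -706$)
$\frac{-2233398 - 4959248}{\frac{1}{2826363 - 4308548} + q{\left(-2235 \right)}} = \frac{-2233398 - 4959248}{\frac{1}{2826363 - 4308548} - 706} = - \frac{7192646}{\frac{1}{-1482185} - 706} = - \frac{7192646}{- \frac{1}{1482185} - 706} = - \frac{7192646}{- \frac{1046422611}{1482185}} = \left(-7192646\right) \left(- \frac{1482185}{1046422611}\right) = \frac{10660832011510}{1046422611}$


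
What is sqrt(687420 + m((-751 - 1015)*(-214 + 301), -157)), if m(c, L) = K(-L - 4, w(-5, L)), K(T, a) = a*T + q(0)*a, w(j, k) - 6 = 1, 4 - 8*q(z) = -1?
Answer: sqrt(11015926)/4 ≈ 829.76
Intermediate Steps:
q(z) = 5/8 (q(z) = 1/2 - 1/8*(-1) = 1/2 + 1/8 = 5/8)
w(j, k) = 7 (w(j, k) = 6 + 1 = 7)
K(T, a) = 5*a/8 + T*a (K(T, a) = a*T + 5*a/8 = T*a + 5*a/8 = 5*a/8 + T*a)
m(c, L) = -189/8 - 7*L (m(c, L) = (1/8)*7*(5 + 8*(-L - 4)) = (1/8)*7*(5 + 8*(-4 - L)) = (1/8)*7*(5 + (-32 - 8*L)) = (1/8)*7*(-27 - 8*L) = -189/8 - 7*L)
sqrt(687420 + m((-751 - 1015)*(-214 + 301), -157)) = sqrt(687420 + (-189/8 - 7*(-157))) = sqrt(687420 + (-189/8 + 1099)) = sqrt(687420 + 8603/8) = sqrt(5507963/8) = sqrt(11015926)/4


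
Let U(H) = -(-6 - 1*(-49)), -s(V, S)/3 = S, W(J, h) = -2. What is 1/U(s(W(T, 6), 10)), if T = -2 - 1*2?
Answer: -1/43 ≈ -0.023256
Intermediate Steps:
T = -4 (T = -2 - 2 = -4)
s(V, S) = -3*S
U(H) = -43 (U(H) = -(-6 + 49) = -1*43 = -43)
1/U(s(W(T, 6), 10)) = 1/(-43) = -1/43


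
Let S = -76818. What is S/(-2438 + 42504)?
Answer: -38409/20033 ≈ -1.9173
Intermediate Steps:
S/(-2438 + 42504) = -76818/(-2438 + 42504) = -76818/40066 = -76818*1/40066 = -38409/20033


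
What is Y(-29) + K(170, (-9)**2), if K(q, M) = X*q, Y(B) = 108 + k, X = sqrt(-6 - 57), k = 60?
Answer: 168 + 510*I*sqrt(7) ≈ 168.0 + 1349.3*I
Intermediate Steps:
X = 3*I*sqrt(7) (X = sqrt(-63) = 3*I*sqrt(7) ≈ 7.9373*I)
Y(B) = 168 (Y(B) = 108 + 60 = 168)
K(q, M) = 3*I*q*sqrt(7) (K(q, M) = (3*I*sqrt(7))*q = 3*I*q*sqrt(7))
Y(-29) + K(170, (-9)**2) = 168 + 3*I*170*sqrt(7) = 168 + 510*I*sqrt(7)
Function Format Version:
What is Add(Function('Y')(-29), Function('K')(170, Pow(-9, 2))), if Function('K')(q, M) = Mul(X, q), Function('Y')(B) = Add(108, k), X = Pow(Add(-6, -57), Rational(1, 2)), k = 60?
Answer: Add(168, Mul(510, I, Pow(7, Rational(1, 2)))) ≈ Add(168.00, Mul(1349.3, I))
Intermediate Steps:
X = Mul(3, I, Pow(7, Rational(1, 2))) (X = Pow(-63, Rational(1, 2)) = Mul(3, I, Pow(7, Rational(1, 2))) ≈ Mul(7.9373, I))
Function('Y')(B) = 168 (Function('Y')(B) = Add(108, 60) = 168)
Function('K')(q, M) = Mul(3, I, q, Pow(7, Rational(1, 2))) (Function('K')(q, M) = Mul(Mul(3, I, Pow(7, Rational(1, 2))), q) = Mul(3, I, q, Pow(7, Rational(1, 2))))
Add(Function('Y')(-29), Function('K')(170, Pow(-9, 2))) = Add(168, Mul(3, I, 170, Pow(7, Rational(1, 2)))) = Add(168, Mul(510, I, Pow(7, Rational(1, 2))))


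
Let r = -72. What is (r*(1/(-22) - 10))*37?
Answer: 294372/11 ≈ 26761.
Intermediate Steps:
(r*(1/(-22) - 10))*37 = -72*(1/(-22) - 10)*37 = -72*(-1/22 - 10)*37 = -72*(-221/22)*37 = (7956/11)*37 = 294372/11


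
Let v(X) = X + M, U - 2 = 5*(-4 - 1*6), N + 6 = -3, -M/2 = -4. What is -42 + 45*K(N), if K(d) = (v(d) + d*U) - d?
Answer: 19758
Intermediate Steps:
M = 8 (M = -2*(-4) = 8)
N = -9 (N = -6 - 3 = -9)
U = -48 (U = 2 + 5*(-4 - 1*6) = 2 + 5*(-4 - 6) = 2 + 5*(-10) = 2 - 50 = -48)
v(X) = 8 + X (v(X) = X + 8 = 8 + X)
K(d) = 8 - 48*d (K(d) = ((8 + d) + d*(-48)) - d = ((8 + d) - 48*d) - d = (8 - 47*d) - d = 8 - 48*d)
-42 + 45*K(N) = -42 + 45*(8 - 48*(-9)) = -42 + 45*(8 + 432) = -42 + 45*440 = -42 + 19800 = 19758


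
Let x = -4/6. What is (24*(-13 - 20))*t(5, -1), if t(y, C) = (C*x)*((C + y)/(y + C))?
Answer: -528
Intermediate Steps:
x = -⅔ (x = -4*⅙ = -⅔ ≈ -0.66667)
t(y, C) = -2*C/3 (t(y, C) = (C*(-⅔))*((C + y)/(y + C)) = (-2*C/3)*((C + y)/(C + y)) = -2*C/3*1 = -2*C/3)
(24*(-13 - 20))*t(5, -1) = (24*(-13 - 20))*(-⅔*(-1)) = (24*(-33))*(⅔) = -792*⅔ = -528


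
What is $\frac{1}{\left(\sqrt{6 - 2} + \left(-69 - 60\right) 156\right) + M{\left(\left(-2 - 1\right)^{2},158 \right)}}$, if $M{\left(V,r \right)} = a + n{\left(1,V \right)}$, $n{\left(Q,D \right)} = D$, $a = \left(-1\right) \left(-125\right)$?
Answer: $- \frac{1}{19988} \approx -5.003 \cdot 10^{-5}$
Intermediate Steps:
$a = 125$
$M{\left(V,r \right)} = 125 + V$
$\frac{1}{\left(\sqrt{6 - 2} + \left(-69 - 60\right) 156\right) + M{\left(\left(-2 - 1\right)^{2},158 \right)}} = \frac{1}{\left(\sqrt{6 - 2} + \left(-69 - 60\right) 156\right) + \left(125 + \left(-2 - 1\right)^{2}\right)} = \frac{1}{\left(\sqrt{4} - 20124\right) + \left(125 + \left(-3\right)^{2}\right)} = \frac{1}{\left(2 - 20124\right) + \left(125 + 9\right)} = \frac{1}{-20122 + 134} = \frac{1}{-19988} = - \frac{1}{19988}$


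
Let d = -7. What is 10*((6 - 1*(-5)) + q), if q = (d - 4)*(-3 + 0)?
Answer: 440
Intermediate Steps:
q = 33 (q = (-7 - 4)*(-3 + 0) = -11*(-3) = 33)
10*((6 - 1*(-5)) + q) = 10*((6 - 1*(-5)) + 33) = 10*((6 + 5) + 33) = 10*(11 + 33) = 10*44 = 440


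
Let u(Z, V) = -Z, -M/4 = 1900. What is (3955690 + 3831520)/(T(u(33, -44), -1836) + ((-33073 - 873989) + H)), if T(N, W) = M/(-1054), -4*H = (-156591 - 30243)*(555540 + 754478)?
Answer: 4103859670/32246112203957 ≈ 0.00012727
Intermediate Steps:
M = -7600 (M = -4*1900 = -7600)
H = 61188975753 (H = -(-156591 - 30243)*(555540 + 754478)/4 = -(-93417)*1310018/2 = -¼*(-244755903012) = 61188975753)
T(N, W) = 3800/527 (T(N, W) = -7600/(-1054) = -7600*(-1/1054) = 3800/527)
(3955690 + 3831520)/(T(u(33, -44), -1836) + ((-33073 - 873989) + H)) = (3955690 + 3831520)/(3800/527 + ((-33073 - 873989) + 61188975753)) = 7787210/(3800/527 + (-907062 + 61188975753)) = 7787210/(3800/527 + 61188068691) = 7787210/(32246112203957/527) = 7787210*(527/32246112203957) = 4103859670/32246112203957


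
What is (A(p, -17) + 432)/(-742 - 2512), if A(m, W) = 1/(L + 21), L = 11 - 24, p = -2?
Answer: -3457/26032 ≈ -0.13280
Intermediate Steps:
L = -13
A(m, W) = ⅛ (A(m, W) = 1/(-13 + 21) = 1/8 = ⅛)
(A(p, -17) + 432)/(-742 - 2512) = (⅛ + 432)/(-742 - 2512) = (3457/8)/(-3254) = (3457/8)*(-1/3254) = -3457/26032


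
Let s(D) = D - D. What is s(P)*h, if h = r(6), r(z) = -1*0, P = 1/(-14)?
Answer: 0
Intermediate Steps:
P = -1/14 ≈ -0.071429
r(z) = 0
h = 0
s(D) = 0
s(P)*h = 0*0 = 0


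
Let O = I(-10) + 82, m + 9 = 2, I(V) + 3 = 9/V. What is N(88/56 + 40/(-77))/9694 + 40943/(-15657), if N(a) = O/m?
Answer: -27795329057/10624527060 ≈ -2.6161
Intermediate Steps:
I(V) = -3 + 9/V
m = -7 (m = -9 + 2 = -7)
O = 781/10 (O = (-3 + 9/(-10)) + 82 = (-3 + 9*(-⅒)) + 82 = (-3 - 9/10) + 82 = -39/10 + 82 = 781/10 ≈ 78.100)
N(a) = -781/70 (N(a) = (781/10)/(-7) = (781/10)*(-⅐) = -781/70)
N(88/56 + 40/(-77))/9694 + 40943/(-15657) = -781/70/9694 + 40943/(-15657) = -781/70*1/9694 + 40943*(-1/15657) = -781/678580 - 40943/15657 = -27795329057/10624527060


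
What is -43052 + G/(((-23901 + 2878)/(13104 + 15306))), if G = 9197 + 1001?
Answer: -1194807376/21023 ≈ -56833.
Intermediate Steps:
G = 10198
-43052 + G/(((-23901 + 2878)/(13104 + 15306))) = -43052 + 10198/(((-23901 + 2878)/(13104 + 15306))) = -43052 + 10198/((-21023/28410)) = -43052 + 10198/((-21023*1/28410)) = -43052 + 10198/(-21023/28410) = -43052 + 10198*(-28410/21023) = -43052 - 289725180/21023 = -1194807376/21023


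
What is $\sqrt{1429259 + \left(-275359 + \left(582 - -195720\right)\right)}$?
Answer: $\sqrt{1350202} \approx 1162.0$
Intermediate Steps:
$\sqrt{1429259 + \left(-275359 + \left(582 - -195720\right)\right)} = \sqrt{1429259 + \left(-275359 + \left(582 + 195720\right)\right)} = \sqrt{1429259 + \left(-275359 + 196302\right)} = \sqrt{1429259 - 79057} = \sqrt{1350202}$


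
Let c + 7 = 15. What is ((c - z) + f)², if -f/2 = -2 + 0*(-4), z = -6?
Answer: 324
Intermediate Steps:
c = 8 (c = -7 + 15 = 8)
f = 4 (f = -2*(-2 + 0*(-4)) = -2*(-2 + 0) = -2*(-2) = 4)
((c - z) + f)² = ((8 - 1*(-6)) + 4)² = ((8 + 6) + 4)² = (14 + 4)² = 18² = 324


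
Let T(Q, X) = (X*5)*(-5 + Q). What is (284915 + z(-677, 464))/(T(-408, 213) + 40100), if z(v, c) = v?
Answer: -284238/399745 ≈ -0.71105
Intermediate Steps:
T(Q, X) = 5*X*(-5 + Q) (T(Q, X) = (5*X)*(-5 + Q) = 5*X*(-5 + Q))
(284915 + z(-677, 464))/(T(-408, 213) + 40100) = (284915 - 677)/(5*213*(-5 - 408) + 40100) = 284238/(5*213*(-413) + 40100) = 284238/(-439845 + 40100) = 284238/(-399745) = 284238*(-1/399745) = -284238/399745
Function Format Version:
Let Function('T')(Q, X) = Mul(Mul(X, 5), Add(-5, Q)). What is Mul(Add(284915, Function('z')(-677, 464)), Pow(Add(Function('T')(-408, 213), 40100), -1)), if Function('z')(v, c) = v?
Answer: Rational(-284238, 399745) ≈ -0.71105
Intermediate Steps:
Function('T')(Q, X) = Mul(5, X, Add(-5, Q)) (Function('T')(Q, X) = Mul(Mul(5, X), Add(-5, Q)) = Mul(5, X, Add(-5, Q)))
Mul(Add(284915, Function('z')(-677, 464)), Pow(Add(Function('T')(-408, 213), 40100), -1)) = Mul(Add(284915, -677), Pow(Add(Mul(5, 213, Add(-5, -408)), 40100), -1)) = Mul(284238, Pow(Add(Mul(5, 213, -413), 40100), -1)) = Mul(284238, Pow(Add(-439845, 40100), -1)) = Mul(284238, Pow(-399745, -1)) = Mul(284238, Rational(-1, 399745)) = Rational(-284238, 399745)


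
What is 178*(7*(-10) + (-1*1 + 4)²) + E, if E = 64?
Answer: -10794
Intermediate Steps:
178*(7*(-10) + (-1*1 + 4)²) + E = 178*(7*(-10) + (-1*1 + 4)²) + 64 = 178*(-70 + (-1 + 4)²) + 64 = 178*(-70 + 3²) + 64 = 178*(-70 + 9) + 64 = 178*(-61) + 64 = -10858 + 64 = -10794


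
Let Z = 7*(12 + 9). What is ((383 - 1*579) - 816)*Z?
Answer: -148764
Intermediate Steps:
Z = 147 (Z = 7*21 = 147)
((383 - 1*579) - 816)*Z = ((383 - 1*579) - 816)*147 = ((383 - 579) - 816)*147 = (-196 - 816)*147 = -1012*147 = -148764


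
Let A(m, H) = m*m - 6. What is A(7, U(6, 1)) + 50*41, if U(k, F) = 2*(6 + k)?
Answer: 2093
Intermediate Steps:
U(k, F) = 12 + 2*k
A(m, H) = -6 + m**2 (A(m, H) = m**2 - 6 = -6 + m**2)
A(7, U(6, 1)) + 50*41 = (-6 + 7**2) + 50*41 = (-6 + 49) + 2050 = 43 + 2050 = 2093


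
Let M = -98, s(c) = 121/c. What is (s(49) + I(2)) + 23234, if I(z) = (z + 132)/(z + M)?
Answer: 54648893/2352 ≈ 23235.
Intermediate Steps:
I(z) = (132 + z)/(-98 + z) (I(z) = (z + 132)/(z - 98) = (132 + z)/(-98 + z))
(s(49) + I(2)) + 23234 = (121/49 + (132 + 2)/(-98 + 2)) + 23234 = (121*(1/49) + 134/(-96)) + 23234 = (121/49 - 1/96*134) + 23234 = (121/49 - 67/48) + 23234 = 2525/2352 + 23234 = 54648893/2352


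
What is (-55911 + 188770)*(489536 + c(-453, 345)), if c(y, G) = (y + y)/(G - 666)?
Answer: 6959241309786/107 ≈ 6.5040e+10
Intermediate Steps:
c(y, G) = 2*y/(-666 + G) (c(y, G) = (2*y)/(-666 + G) = 2*y/(-666 + G))
(-55911 + 188770)*(489536 + c(-453, 345)) = (-55911 + 188770)*(489536 + 2*(-453)/(-666 + 345)) = 132859*(489536 + 2*(-453)/(-321)) = 132859*(489536 + 2*(-453)*(-1/321)) = 132859*(489536 + 302/107) = 132859*(52380654/107) = 6959241309786/107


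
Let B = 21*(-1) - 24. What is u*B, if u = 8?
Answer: -360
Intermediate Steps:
B = -45 (B = -21 - 24 = -45)
u*B = 8*(-45) = -360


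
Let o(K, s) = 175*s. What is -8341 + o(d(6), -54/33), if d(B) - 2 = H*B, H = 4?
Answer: -94901/11 ≈ -8627.4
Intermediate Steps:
d(B) = 2 + 4*B
-8341 + o(d(6), -54/33) = -8341 + 175*(-54/33) = -8341 + 175*(-54*1/33) = -8341 + 175*(-18/11) = -8341 - 3150/11 = -94901/11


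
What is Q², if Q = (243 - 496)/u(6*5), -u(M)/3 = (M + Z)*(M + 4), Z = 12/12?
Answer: 64009/9998244 ≈ 0.0064020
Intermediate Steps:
Z = 1 (Z = 12*(1/12) = 1)
u(M) = -3*(1 + M)*(4 + M) (u(M) = -3*(M + 1)*(M + 4) = -3*(1 + M)*(4 + M))
Q = 253/3162 (Q = (243 - 496)/(-12 - 90*5 - 3*(6*5)²) = -253/(-12 - 15*30 - 3*30²) = -253/(-12 - 450 - 3*900) = -253/(-12 - 450 - 2700) = -253/(-3162) = -253*(-1/3162) = 253/3162 ≈ 0.080013)
Q² = (253/3162)² = 64009/9998244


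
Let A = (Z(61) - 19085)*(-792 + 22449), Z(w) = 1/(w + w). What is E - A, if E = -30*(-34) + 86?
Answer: 50425622365/122 ≈ 4.1332e+8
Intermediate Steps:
Z(w) = 1/(2*w)
A = -50425487433/122 (A = ((½)/61 - 19085)*(-792 + 22449) = ((½)*(1/61) - 19085)*21657 = (1/122 - 19085)*21657 = -2328369/122*21657 = -50425487433/122 ≈ -4.1332e+8)
E = 1106 (E = 1020 + 86 = 1106)
E - A = 1106 - 1*(-50425487433/122) = 1106 + 50425487433/122 = 50425622365/122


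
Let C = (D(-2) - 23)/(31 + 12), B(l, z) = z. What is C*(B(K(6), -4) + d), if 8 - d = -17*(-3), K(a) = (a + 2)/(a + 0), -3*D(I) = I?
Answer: 3149/129 ≈ 24.411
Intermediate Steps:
D(I) = -I/3
K(a) = (2 + a)/a
d = -43 (d = 8 - (-17)*(-3) = 8 - 1*51 = 8 - 51 = -43)
C = -67/129 (C = (-1/3*(-2) - 23)/(31 + 12) = (2/3 - 23)/43 = -67/3*1/43 = -67/129 ≈ -0.51938)
C*(B(K(6), -4) + d) = -67*(-4 - 43)/129 = -67/129*(-47) = 3149/129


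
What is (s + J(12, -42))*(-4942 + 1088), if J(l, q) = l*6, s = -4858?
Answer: 18445244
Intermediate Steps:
J(l, q) = 6*l
(s + J(12, -42))*(-4942 + 1088) = (-4858 + 6*12)*(-4942 + 1088) = (-4858 + 72)*(-3854) = -4786*(-3854) = 18445244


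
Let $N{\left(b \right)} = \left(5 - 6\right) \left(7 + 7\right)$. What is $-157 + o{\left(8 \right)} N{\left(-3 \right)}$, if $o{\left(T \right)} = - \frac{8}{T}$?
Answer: $-143$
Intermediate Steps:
$N{\left(b \right)} = -14$ ($N{\left(b \right)} = \left(-1\right) 14 = -14$)
$-157 + o{\left(8 \right)} N{\left(-3 \right)} = -157 + - \frac{8}{8} \left(-14\right) = -157 + \left(-8\right) \frac{1}{8} \left(-14\right) = -157 - -14 = -157 + 14 = -143$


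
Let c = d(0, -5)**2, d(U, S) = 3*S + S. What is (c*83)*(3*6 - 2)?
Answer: 531200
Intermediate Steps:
d(U, S) = 4*S
c = 400 (c = (4*(-5))**2 = (-20)**2 = 400)
(c*83)*(3*6 - 2) = (400*83)*(3*6 - 2) = 33200*(18 - 2) = 33200*16 = 531200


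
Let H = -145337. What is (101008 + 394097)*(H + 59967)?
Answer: -42267113850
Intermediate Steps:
(101008 + 394097)*(H + 59967) = (101008 + 394097)*(-145337 + 59967) = 495105*(-85370) = -42267113850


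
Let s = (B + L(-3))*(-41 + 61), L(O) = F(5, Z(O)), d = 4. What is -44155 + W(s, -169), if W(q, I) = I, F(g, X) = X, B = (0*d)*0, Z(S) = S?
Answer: -44324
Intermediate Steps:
B = 0 (B = (0*4)*0 = 0*0 = 0)
L(O) = O
s = -60 (s = (0 - 3)*(-41 + 61) = -3*20 = -60)
-44155 + W(s, -169) = -44155 - 169 = -44324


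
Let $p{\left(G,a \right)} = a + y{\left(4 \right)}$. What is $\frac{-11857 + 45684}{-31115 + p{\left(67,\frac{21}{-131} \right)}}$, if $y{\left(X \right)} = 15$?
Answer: $- \frac{4431337}{4074121} \approx -1.0877$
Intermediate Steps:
$p{\left(G,a \right)} = 15 + a$ ($p{\left(G,a \right)} = a + 15 = 15 + a$)
$\frac{-11857 + 45684}{-31115 + p{\left(67,\frac{21}{-131} \right)}} = \frac{-11857 + 45684}{-31115 + \left(15 + \frac{21}{-131}\right)} = \frac{33827}{-31115 + \left(15 + 21 \left(- \frac{1}{131}\right)\right)} = \frac{33827}{-31115 + \left(15 - \frac{21}{131}\right)} = \frac{33827}{-31115 + \frac{1944}{131}} = \frac{33827}{- \frac{4074121}{131}} = 33827 \left(- \frac{131}{4074121}\right) = - \frac{4431337}{4074121}$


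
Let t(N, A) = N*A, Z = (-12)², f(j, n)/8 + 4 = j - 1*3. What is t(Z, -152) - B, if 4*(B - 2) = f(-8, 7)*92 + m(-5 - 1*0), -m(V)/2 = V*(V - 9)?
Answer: -19095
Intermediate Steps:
f(j, n) = -56 + 8*j (f(j, n) = -32 + 8*(j - 1*3) = -32 + 8*(j - 3) = -32 + 8*(-3 + j) = -32 + (-24 + 8*j) = -56 + 8*j)
Z = 144
m(V) = -2*V*(-9 + V) (m(V) = -2*V*(V - 9) = -2*V*(-9 + V))
B = -2793 (B = 2 + ((-56 + 8*(-8))*92 + 2*(-5 - 1*0)*(9 - (-5 - 1*0)))/4 = 2 + ((-56 - 64)*92 + 2*(-5 + 0)*(9 - (-5 + 0)))/4 = 2 + (-120*92 + 2*(-5)*(9 - 1*(-5)))/4 = 2 + (-11040 + 2*(-5)*(9 + 5))/4 = 2 + (-11040 + 2*(-5)*14)/4 = 2 + (-11040 - 140)/4 = 2 + (¼)*(-11180) = 2 - 2795 = -2793)
t(N, A) = A*N
t(Z, -152) - B = -152*144 - 1*(-2793) = -21888 + 2793 = -19095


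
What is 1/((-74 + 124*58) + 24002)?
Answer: 1/31120 ≈ 3.2134e-5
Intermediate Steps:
1/((-74 + 124*58) + 24002) = 1/((-74 + 7192) + 24002) = 1/(7118 + 24002) = 1/31120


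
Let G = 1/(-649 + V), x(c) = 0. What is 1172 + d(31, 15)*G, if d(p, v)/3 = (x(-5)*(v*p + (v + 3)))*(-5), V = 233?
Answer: 1172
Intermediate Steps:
d(p, v) = 0 (d(p, v) = 3*((0*(v*p + (v + 3)))*(-5)) = 3*((0*(p*v + (3 + v)))*(-5)) = 3*((0*(3 + v + p*v))*(-5)) = 3*(0*(-5)) = 3*0 = 0)
G = -1/416 (G = 1/(-649 + 233) = 1/(-416) = -1/416 ≈ -0.0024038)
1172 + d(31, 15)*G = 1172 + 0*(-1/416) = 1172 + 0 = 1172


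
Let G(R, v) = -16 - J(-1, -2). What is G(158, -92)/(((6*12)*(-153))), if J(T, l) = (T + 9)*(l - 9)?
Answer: -1/153 ≈ -0.0065359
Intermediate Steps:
J(T, l) = (-9 + l)*(9 + T) (J(T, l) = (9 + T)*(-9 + l) = (-9 + l)*(9 + T))
G(R, v) = 72 (G(R, v) = -16 - (-81 - 9*(-1) + 9*(-2) - 1*(-2)) = -16 - (-81 + 9 - 18 + 2) = -16 - 1*(-88) = -16 + 88 = 72)
G(158, -92)/(((6*12)*(-153))) = 72/(((6*12)*(-153))) = 72/((72*(-153))) = 72/(-11016) = 72*(-1/11016) = -1/153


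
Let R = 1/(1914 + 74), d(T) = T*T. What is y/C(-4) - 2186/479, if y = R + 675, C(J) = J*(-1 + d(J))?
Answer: -903516659/57135120 ≈ -15.814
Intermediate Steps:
d(T) = T**2
R = 1/1988 ≈ 0.00050302
C(J) = J*(-1 + J**2)
y = 1341901/1988 (y = 1/1988 + 675 = 1341901/1988 ≈ 675.00)
y/C(-4) - 2186/479 = 1341901/(1988*((-4)**3 - 1*(-4))) - 2186/479 = 1341901/(1988*(-64 + 4)) - 2186*1/479 = (1341901/1988)/(-60) - 2186/479 = (1341901/1988)*(-1/60) - 2186/479 = -1341901/119280 - 2186/479 = -903516659/57135120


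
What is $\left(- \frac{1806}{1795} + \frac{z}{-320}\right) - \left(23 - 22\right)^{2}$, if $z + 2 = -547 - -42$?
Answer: $- \frac{48451}{114880} \approx -0.42175$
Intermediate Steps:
$z = -507$ ($z = -2 - 505 = -507$)
$\left(- \frac{1806}{1795} + \frac{z}{-320}\right) - \left(23 - 22\right)^{2} = \left(- \frac{1806}{1795} - \frac{507}{-320}\right) - \left(23 - 22\right)^{2} = \left(\left(-1806\right) \frac{1}{1795} - - \frac{507}{320}\right) - 1^{2} = \left(- \frac{1806}{1795} + \frac{507}{320}\right) - 1 = \frac{66429}{114880} - 1 = - \frac{48451}{114880}$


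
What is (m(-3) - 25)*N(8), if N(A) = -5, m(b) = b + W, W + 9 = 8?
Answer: 145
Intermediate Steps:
W = -1 (W = -9 + 8 = -1)
m(b) = -1 + b (m(b) = b - 1 = -1 + b)
(m(-3) - 25)*N(8) = ((-1 - 3) - 25)*(-5) = (-4 - 25)*(-5) = -29*(-5) = 145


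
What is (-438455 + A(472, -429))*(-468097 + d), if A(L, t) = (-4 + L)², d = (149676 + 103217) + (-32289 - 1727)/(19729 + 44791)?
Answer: 380849822292672/8065 ≈ 4.7223e+10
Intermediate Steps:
d = 2039577793/8065 (d = 252893 - 34016/64520 = 252893 - 34016*1/64520 = 252893 - 4252/8065 = 2039577793/8065 ≈ 2.5289e+5)
(-438455 + A(472, -429))*(-468097 + d) = (-438455 + (-4 + 472)²)*(-468097 + 2039577793/8065) = (-438455 + 468²)*(-1735624512/8065) = (-438455 + 219024)*(-1735624512/8065) = -219431*(-1735624512/8065) = 380849822292672/8065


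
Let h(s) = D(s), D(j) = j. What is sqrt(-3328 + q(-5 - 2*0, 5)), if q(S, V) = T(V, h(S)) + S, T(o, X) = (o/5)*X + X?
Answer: I*sqrt(3343) ≈ 57.819*I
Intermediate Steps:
h(s) = s
T(o, X) = X + X*o/5 (T(o, X) = (o/5)*X + X = X*o/5 + X = X + X*o/5)
q(S, V) = S + S*(5 + V)/5 (q(S, V) = S*(5 + V)/5 + S = S + S*(5 + V)/5)
sqrt(-3328 + q(-5 - 2*0, 5)) = sqrt(-3328 + (-5 - 2*0)*(10 + 5)/5) = sqrt(-3328 + (1/5)*(-5 + 0)*15) = sqrt(-3328 + (1/5)*(-5)*15) = sqrt(-3328 - 15) = sqrt(-3343) = I*sqrt(3343)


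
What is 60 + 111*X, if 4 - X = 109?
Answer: -11595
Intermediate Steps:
X = -105 (X = 4 - 1*109 = 4 - 109 = -105)
60 + 111*X = 60 + 111*(-105) = 60 - 11655 = -11595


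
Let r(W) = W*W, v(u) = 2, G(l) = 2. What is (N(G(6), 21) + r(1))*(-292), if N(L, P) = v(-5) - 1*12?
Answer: 2628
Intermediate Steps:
N(L, P) = -10 (N(L, P) = 2 - 1*12 = 2 - 12 = -10)
r(W) = W²
(N(G(6), 21) + r(1))*(-292) = (-10 + 1²)*(-292) = (-10 + 1)*(-292) = -9*(-292) = 2628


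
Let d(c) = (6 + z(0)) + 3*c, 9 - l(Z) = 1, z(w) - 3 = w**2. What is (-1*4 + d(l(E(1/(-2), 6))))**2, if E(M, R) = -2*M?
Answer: 841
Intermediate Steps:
z(w) = 3 + w**2
l(Z) = 8 (l(Z) = 9 - 1*1 = 9 - 1 = 8)
d(c) = 9 + 3*c (d(c) = (6 + (3 + 0**2)) + 3*c = (6 + (3 + 0)) + 3*c = (6 + 3) + 3*c = 9 + 3*c)
(-1*4 + d(l(E(1/(-2), 6))))**2 = (-1*4 + (9 + 3*8))**2 = (-4 + (9 + 24))**2 = (-4 + 33)**2 = 29**2 = 841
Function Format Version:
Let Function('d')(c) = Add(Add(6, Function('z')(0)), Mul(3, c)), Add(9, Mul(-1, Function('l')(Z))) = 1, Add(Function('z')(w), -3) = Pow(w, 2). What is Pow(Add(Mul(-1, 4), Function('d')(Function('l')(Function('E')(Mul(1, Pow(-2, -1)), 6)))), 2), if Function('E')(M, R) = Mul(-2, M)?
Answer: 841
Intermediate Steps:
Function('z')(w) = Add(3, Pow(w, 2))
Function('l')(Z) = 8 (Function('l')(Z) = Add(9, Mul(-1, 1)) = Add(9, -1) = 8)
Function('d')(c) = Add(9, Mul(3, c)) (Function('d')(c) = Add(Add(6, Add(3, Pow(0, 2))), Mul(3, c)) = Add(Add(6, Add(3, 0)), Mul(3, c)) = Add(Add(6, 3), Mul(3, c)) = Add(9, Mul(3, c)))
Pow(Add(Mul(-1, 4), Function('d')(Function('l')(Function('E')(Mul(1, Pow(-2, -1)), 6)))), 2) = Pow(Add(Mul(-1, 4), Add(9, Mul(3, 8))), 2) = Pow(Add(-4, Add(9, 24)), 2) = Pow(Add(-4, 33), 2) = Pow(29, 2) = 841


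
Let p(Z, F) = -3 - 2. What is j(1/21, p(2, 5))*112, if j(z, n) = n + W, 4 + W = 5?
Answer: -448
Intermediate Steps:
W = 1 (W = -4 + 5 = 1)
p(Z, F) = -5
j(z, n) = 1 + n (j(z, n) = n + 1 = 1 + n)
j(1/21, p(2, 5))*112 = (1 - 5)*112 = -4*112 = -448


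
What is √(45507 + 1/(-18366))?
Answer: √15349964149326/18366 ≈ 213.32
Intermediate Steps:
√(45507 + 1/(-18366)) = √(45507 - 1/18366) = √(835781561/18366) = √15349964149326/18366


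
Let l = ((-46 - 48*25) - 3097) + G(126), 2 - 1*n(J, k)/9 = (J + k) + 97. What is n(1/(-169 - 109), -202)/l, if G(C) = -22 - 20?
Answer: -267723/1219030 ≈ -0.21962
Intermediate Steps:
G(C) = -42
n(J, k) = -855 - 9*J - 9*k (n(J, k) = 18 - 9*((J + k) + 97) = 18 - 9*(97 + J + k) = 18 + (-873 - 9*J - 9*k) = -855 - 9*J - 9*k)
l = -4385 (l = ((-46 - 48*25) - 3097) - 42 = ((-46 - 1200) - 3097) - 42 = (-1246 - 3097) - 42 = -4343 - 42 = -4385)
n(1/(-169 - 109), -202)/l = (-855 - 9/(-169 - 109) - 9*(-202))/(-4385) = (-855 - 9/(-278) + 1818)*(-1/4385) = (-855 - 9*(-1/278) + 1818)*(-1/4385) = (-855 + 9/278 + 1818)*(-1/4385) = (267723/278)*(-1/4385) = -267723/1219030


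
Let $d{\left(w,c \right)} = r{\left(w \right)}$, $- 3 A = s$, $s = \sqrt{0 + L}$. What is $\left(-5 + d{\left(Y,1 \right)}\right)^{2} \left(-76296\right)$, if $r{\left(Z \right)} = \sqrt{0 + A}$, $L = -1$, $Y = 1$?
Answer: $-1907400 + 25432 i + 254320 \sqrt{3} \sqrt{- i} \approx -1.5959 \cdot 10^{6} - 2.8605 \cdot 10^{5} i$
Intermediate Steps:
$s = i$ ($s = \sqrt{0 - 1} = \sqrt{-1} = i \approx 1.0 i$)
$A = - \frac{i}{3} \approx - 0.33333 i$
$r{\left(Z \right)} = \frac{\sqrt{3} \sqrt{- i}}{3}$ ($r{\left(Z \right)} = \sqrt{0 - \frac{i}{3}} = \sqrt{- \frac{i}{3}} = \frac{\sqrt{3} \sqrt{- i}}{3}$)
$d{\left(w,c \right)} = \frac{\sqrt{3} \sqrt{- i}}{3}$
$\left(-5 + d{\left(Y,1 \right)}\right)^{2} \left(-76296\right) = \left(-5 + \frac{\sqrt{3} \sqrt{- i}}{3}\right)^{2} \left(-76296\right) = - 76296 \left(-5 + \frac{\sqrt{3} \sqrt{- i}}{3}\right)^{2}$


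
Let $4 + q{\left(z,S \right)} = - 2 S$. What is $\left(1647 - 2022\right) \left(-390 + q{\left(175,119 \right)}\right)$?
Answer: $237000$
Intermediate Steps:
$q{\left(z,S \right)} = -4 - 2 S$
$\left(1647 - 2022\right) \left(-390 + q{\left(175,119 \right)}\right) = \left(1647 - 2022\right) \left(-390 - 242\right) = - 375 \left(-390 - 242\right) = \left(-375\right) \left(-632\right) = 237000$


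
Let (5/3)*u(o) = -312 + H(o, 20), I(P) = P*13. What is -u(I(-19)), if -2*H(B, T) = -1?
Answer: 1869/10 ≈ 186.90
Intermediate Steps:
I(P) = 13*P
H(B, T) = ½ (H(B, T) = -½*(-1) = ½)
u(o) = -1869/10 (u(o) = 3*(-312 + ½)/5 = (⅗)*(-623/2) = -1869/10)
-u(I(-19)) = -1*(-1869/10) = 1869/10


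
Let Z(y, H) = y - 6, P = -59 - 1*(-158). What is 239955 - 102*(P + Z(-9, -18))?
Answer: 231387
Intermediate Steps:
P = 99 (P = -59 + 158 = 99)
Z(y, H) = -6 + y
239955 - 102*(P + Z(-9, -18)) = 239955 - 102*(99 + (-6 - 9)) = 239955 - 102*(99 - 15) = 239955 - 102*84 = 239955 - 8568 = 231387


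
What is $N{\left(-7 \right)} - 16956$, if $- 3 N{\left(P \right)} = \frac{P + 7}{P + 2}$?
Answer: $-16956$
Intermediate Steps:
$N{\left(P \right)} = - \frac{7 + P}{3 \left(2 + P\right)}$ ($N{\left(P \right)} = - \frac{\left(P + 7\right) \frac{1}{P + 2}}{3} = - \frac{\left(7 + P\right) \frac{1}{2 + P}}{3} = - \frac{\frac{1}{2 + P} \left(7 + P\right)}{3} = - \frac{7 + P}{3 \left(2 + P\right)}$)
$N{\left(-7 \right)} - 16956 = \frac{-7 - -7}{3 \left(2 - 7\right)} - 16956 = \frac{-7 + 7}{3 \left(-5\right)} - 16956 = \frac{1}{3} \left(- \frac{1}{5}\right) 0 - 16956 = 0 - 16956 = -16956$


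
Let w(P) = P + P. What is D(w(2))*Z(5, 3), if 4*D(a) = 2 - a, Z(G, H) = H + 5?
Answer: -4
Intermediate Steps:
w(P) = 2*P
Z(G, H) = 5 + H
D(a) = ½ - a/4 (D(a) = (2 - a)/4 = ½ - a/4)
D(w(2))*Z(5, 3) = (½ - 2/2)*(5 + 3) = (½ - ¼*4)*8 = (½ - 1)*8 = -½*8 = -4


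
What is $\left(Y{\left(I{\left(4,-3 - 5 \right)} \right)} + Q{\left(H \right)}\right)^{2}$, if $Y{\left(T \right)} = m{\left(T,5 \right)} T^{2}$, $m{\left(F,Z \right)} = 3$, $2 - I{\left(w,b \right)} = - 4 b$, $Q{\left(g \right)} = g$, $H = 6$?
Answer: $7322436$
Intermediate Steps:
$I{\left(w,b \right)} = 2 + 4 b$ ($I{\left(w,b \right)} = 2 - - 4 b = 2 + 4 b$)
$Y{\left(T \right)} = 3 T^{2}$
$\left(Y{\left(I{\left(4,-3 - 5 \right)} \right)} + Q{\left(H \right)}\right)^{2} = \left(3 \left(2 + 4 \left(-3 - 5\right)\right)^{2} + 6\right)^{2} = \left(3 \left(2 + 4 \left(-8\right)\right)^{2} + 6\right)^{2} = \left(3 \left(2 - 32\right)^{2} + 6\right)^{2} = \left(3 \left(-30\right)^{2} + 6\right)^{2} = \left(3 \cdot 900 + 6\right)^{2} = \left(2700 + 6\right)^{2} = 2706^{2} = 7322436$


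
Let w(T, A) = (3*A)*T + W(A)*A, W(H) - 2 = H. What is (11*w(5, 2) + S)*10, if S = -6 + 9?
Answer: 4210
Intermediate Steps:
W(H) = 2 + H
S = 3
w(T, A) = A*(2 + A) + 3*A*T (w(T, A) = (3*A)*T + (2 + A)*A = 3*A*T + A*(2 + A) = A*(2 + A) + 3*A*T)
(11*w(5, 2) + S)*10 = (11*(2*(2 + 2 + 3*5)) + 3)*10 = (11*(2*(2 + 2 + 15)) + 3)*10 = (11*(2*19) + 3)*10 = (11*38 + 3)*10 = (418 + 3)*10 = 421*10 = 4210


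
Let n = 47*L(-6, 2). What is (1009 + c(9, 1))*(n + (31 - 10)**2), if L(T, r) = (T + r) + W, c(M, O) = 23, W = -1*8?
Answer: -126936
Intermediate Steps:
W = -8
L(T, r) = -8 + T + r (L(T, r) = (T + r) - 8 = -8 + T + r)
n = -564 (n = 47*(-8 - 6 + 2) = 47*(-12) = -564)
(1009 + c(9, 1))*(n + (31 - 10)**2) = (1009 + 23)*(-564 + (31 - 10)**2) = 1032*(-564 + 21**2) = 1032*(-564 + 441) = 1032*(-123) = -126936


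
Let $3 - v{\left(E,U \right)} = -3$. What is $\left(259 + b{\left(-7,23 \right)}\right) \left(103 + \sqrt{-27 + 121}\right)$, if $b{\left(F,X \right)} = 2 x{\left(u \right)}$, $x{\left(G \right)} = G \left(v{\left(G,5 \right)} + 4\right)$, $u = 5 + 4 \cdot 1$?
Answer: $45217 + 439 \sqrt{94} \approx 49473.0$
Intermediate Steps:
$u = 9$ ($u = 5 + 4 = 9$)
$v{\left(E,U \right)} = 6$ ($v{\left(E,U \right)} = 3 - -3 = 3 + 3 = 6$)
$x{\left(G \right)} = 10 G$ ($x{\left(G \right)} = G \left(6 + 4\right) = G 10 = 10 G$)
$b{\left(F,X \right)} = 180$ ($b{\left(F,X \right)} = 2 \cdot 10 \cdot 9 = 2 \cdot 90 = 180$)
$\left(259 + b{\left(-7,23 \right)}\right) \left(103 + \sqrt{-27 + 121}\right) = \left(259 + 180\right) \left(103 + \sqrt{-27 + 121}\right) = 439 \left(103 + \sqrt{94}\right) = 45217 + 439 \sqrt{94}$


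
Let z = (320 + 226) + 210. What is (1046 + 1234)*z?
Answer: 1723680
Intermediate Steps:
z = 756 (z = 546 + 210 = 756)
(1046 + 1234)*z = (1046 + 1234)*756 = 2280*756 = 1723680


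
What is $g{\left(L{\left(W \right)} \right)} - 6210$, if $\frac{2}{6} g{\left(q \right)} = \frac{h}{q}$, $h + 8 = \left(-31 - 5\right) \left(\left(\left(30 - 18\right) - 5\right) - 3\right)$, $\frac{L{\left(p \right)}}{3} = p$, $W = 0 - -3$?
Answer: $- \frac{18782}{3} \approx -6260.7$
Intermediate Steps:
$W = 3$ ($W = 0 + 3 = 3$)
$L{\left(p \right)} = 3 p$
$h = -152$ ($h = -8 + \left(-31 - 5\right) \left(\left(\left(30 - 18\right) - 5\right) - 3\right) = -8 - 36 \left(\left(12 - 5\right) - 3\right) = -8 - 36 \left(7 - 3\right) = -8 - 144 = -152$)
$g{\left(q \right)} = - \frac{456}{q}$ ($g{\left(q \right)} = 3 \left(- \frac{152}{q}\right) = - \frac{456}{q}$)
$g{\left(L{\left(W \right)} \right)} - 6210 = - \frac{456}{3 \cdot 3} - 6210 = - \frac{456}{9} - 6210 = \left(-456\right) \frac{1}{9} - 6210 = - \frac{152}{3} - 6210 = - \frac{18782}{3}$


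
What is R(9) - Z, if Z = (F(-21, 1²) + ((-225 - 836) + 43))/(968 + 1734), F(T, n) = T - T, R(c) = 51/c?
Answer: 24494/4053 ≈ 6.0434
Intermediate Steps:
F(T, n) = 0
Z = -509/1351 (Z = (0 + ((-225 - 836) + 43))/(968 + 1734) = (0 + (-1061 + 43))/2702 = (0 - 1018)*(1/2702) = -1018*1/2702 = -509/1351 ≈ -0.37676)
R(9) - Z = 51/9 - 1*(-509/1351) = 51*(⅑) + 509/1351 = 17/3 + 509/1351 = 24494/4053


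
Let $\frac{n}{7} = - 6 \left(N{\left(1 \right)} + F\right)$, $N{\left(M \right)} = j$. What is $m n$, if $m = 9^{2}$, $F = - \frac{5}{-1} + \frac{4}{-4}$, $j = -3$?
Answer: $-3402$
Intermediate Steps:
$F = 4$ ($F = \left(-5\right) \left(-1\right) + 4 \left(- \frac{1}{4}\right) = 5 - 1 = 4$)
$N{\left(M \right)} = -3$
$m = 81$
$n = -42$ ($n = 7 \left(- 6 \left(-3 + 4\right)\right) = 7 \left(\left(-6\right) 1\right) = 7 \left(-6\right) = -42$)
$m n = 81 \left(-42\right) = -3402$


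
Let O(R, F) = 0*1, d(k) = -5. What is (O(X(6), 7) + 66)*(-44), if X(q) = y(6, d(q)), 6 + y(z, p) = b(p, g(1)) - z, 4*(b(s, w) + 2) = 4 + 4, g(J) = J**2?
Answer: -2904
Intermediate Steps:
b(s, w) = 0 (b(s, w) = -2 + (4 + 4)/4 = -2 + (1/4)*8 = -2 + 2 = 0)
y(z, p) = -6 - z (y(z, p) = -6 + (0 - z) = -6 - z)
X(q) = -12 (X(q) = -6 - 1*6 = -6 - 6 = -12)
O(R, F) = 0
(O(X(6), 7) + 66)*(-44) = (0 + 66)*(-44) = 66*(-44) = -2904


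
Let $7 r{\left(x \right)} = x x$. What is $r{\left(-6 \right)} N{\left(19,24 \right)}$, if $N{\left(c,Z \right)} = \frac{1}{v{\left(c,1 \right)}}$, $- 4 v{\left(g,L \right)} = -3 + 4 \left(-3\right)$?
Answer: $\frac{48}{35} \approx 1.3714$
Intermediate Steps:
$v{\left(g,L \right)} = \frac{15}{4}$ ($v{\left(g,L \right)} = - \frac{-3 + 4 \left(-3\right)}{4} = - \frac{-3 - 12}{4} = \left(- \frac{1}{4}\right) \left(-15\right) = \frac{15}{4}$)
$N{\left(c,Z \right)} = \frac{4}{15}$ ($N{\left(c,Z \right)} = \frac{1}{\frac{15}{4}} = \frac{4}{15}$)
$r{\left(x \right)} = \frac{x^{2}}{7}$ ($r{\left(x \right)} = \frac{x x}{7} = \frac{x^{2}}{7}$)
$r{\left(-6 \right)} N{\left(19,24 \right)} = \frac{\left(-6\right)^{2}}{7} \cdot \frac{4}{15} = \frac{1}{7} \cdot 36 \cdot \frac{4}{15} = \frac{36}{7} \cdot \frac{4}{15} = \frac{48}{35}$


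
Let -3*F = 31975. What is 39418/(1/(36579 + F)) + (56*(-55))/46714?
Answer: 71594402301592/70071 ≈ 1.0217e+9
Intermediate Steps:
F = -31975/3 (F = -⅓*31975 = -31975/3 ≈ -10658.)
39418/(1/(36579 + F)) + (56*(-55))/46714 = 39418/(1/(36579 - 31975/3)) + (56*(-55))/46714 = 39418/(1/(77762/3)) - 3080*1/46714 = 39418/(3/77762) - 1540/23357 = 39418*(77762/3) - 1540/23357 = 3065222516/3 - 1540/23357 = 71594402301592/70071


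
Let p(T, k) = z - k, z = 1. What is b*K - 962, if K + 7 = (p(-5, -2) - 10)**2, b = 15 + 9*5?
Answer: 1558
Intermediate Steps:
p(T, k) = 1 - k
b = 60 (b = 15 + 45 = 60)
K = 42 (K = -7 + ((1 - 1*(-2)) - 10)**2 = -7 + ((1 + 2) - 10)**2 = -7 + (3 - 10)**2 = -7 + (-7)**2 = -7 + 49 = 42)
b*K - 962 = 60*42 - 962 = 2520 - 962 = 1558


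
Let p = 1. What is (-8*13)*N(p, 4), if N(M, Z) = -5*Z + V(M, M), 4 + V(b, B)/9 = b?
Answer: 4888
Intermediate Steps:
V(b, B) = -36 + 9*b
N(M, Z) = -36 - 5*Z + 9*M (N(M, Z) = -5*Z + (-36 + 9*M) = -36 - 5*Z + 9*M)
(-8*13)*N(p, 4) = (-8*13)*(-36 - 5*4 + 9*1) = -104*(-36 - 20 + 9) = -104*(-47) = 4888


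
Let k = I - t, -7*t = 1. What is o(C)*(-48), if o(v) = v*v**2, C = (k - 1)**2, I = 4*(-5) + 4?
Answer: -129578599345152/117649 ≈ -1.1014e+9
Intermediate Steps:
t = -1/7 (t = -1/7*1 = -1/7 ≈ -0.14286)
I = -16 (I = -20 + 4 = -16)
k = -111/7 (k = -16 - 1*(-1/7) = -16 + 1/7 = -111/7 ≈ -15.857)
C = 13924/49 (C = (-111/7 - 1)**2 = (-118/7)**2 = 13924/49 ≈ 284.16)
o(v) = v**3
o(C)*(-48) = (13924/49)**3*(-48) = (2699554153024/117649)*(-48) = -129578599345152/117649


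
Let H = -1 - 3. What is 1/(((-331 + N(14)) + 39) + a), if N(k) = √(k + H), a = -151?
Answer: -443/196239 - √10/196239 ≈ -0.0022736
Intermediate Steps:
H = -4
N(k) = √(-4 + k) (N(k) = √(k - 4) = √(-4 + k))
1/(((-331 + N(14)) + 39) + a) = 1/(((-331 + √(-4 + 14)) + 39) - 151) = 1/(((-331 + √10) + 39) - 151) = 1/((-292 + √10) - 151) = 1/(-443 + √10)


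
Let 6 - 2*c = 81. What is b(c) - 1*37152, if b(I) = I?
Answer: -74379/2 ≈ -37190.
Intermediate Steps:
c = -75/2 (c = 3 - ½*81 = 3 - 81/2 = -75/2 ≈ -37.500)
b(c) - 1*37152 = -75/2 - 1*37152 = -75/2 - 37152 = -74379/2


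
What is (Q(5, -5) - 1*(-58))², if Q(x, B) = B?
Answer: 2809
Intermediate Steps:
(Q(5, -5) - 1*(-58))² = (-5 - 1*(-58))² = (-5 + 58)² = 53² = 2809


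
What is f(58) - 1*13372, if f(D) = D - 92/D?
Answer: -386152/29 ≈ -13316.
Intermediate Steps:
f(58) - 1*13372 = (58 - 92/58) - 1*13372 = (58 - 92*1/58) - 13372 = (58 - 46/29) - 13372 = 1636/29 - 13372 = -386152/29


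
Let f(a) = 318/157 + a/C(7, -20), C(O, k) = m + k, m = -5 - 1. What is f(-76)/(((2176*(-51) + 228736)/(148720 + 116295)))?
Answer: 133832575/12017408 ≈ 11.137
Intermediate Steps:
m = -6
C(O, k) = -6 + k
f(a) = 318/157 - a/26 (f(a) = 318/157 + a/(-6 - 20) = 318*(1/157) + a/(-26) = 318/157 + a*(-1/26) = 318/157 - a/26)
f(-76)/(((2176*(-51) + 228736)/(148720 + 116295))) = (318/157 - 1/26*(-76))/(((2176*(-51) + 228736)/(148720 + 116295))) = (318/157 + 38/13)/(((-110976 + 228736)/265015)) = 10100/(2041*((117760*(1/265015)))) = 10100/(2041*(23552/53003)) = (10100/2041)*(53003/23552) = 133832575/12017408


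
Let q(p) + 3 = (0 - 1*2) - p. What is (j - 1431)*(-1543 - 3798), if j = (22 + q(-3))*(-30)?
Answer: 10847571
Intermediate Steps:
q(p) = -5 - p (q(p) = -3 + ((0 - 1*2) - p) = -3 + ((0 - 2) - p) = -3 + (-2 - p) = -5 - p)
j = -600 (j = (22 + (-5 - 1*(-3)))*(-30) = (22 + (-5 + 3))*(-30) = (22 - 2)*(-30) = 20*(-30) = -600)
(j - 1431)*(-1543 - 3798) = (-600 - 1431)*(-1543 - 3798) = -2031*(-5341) = 10847571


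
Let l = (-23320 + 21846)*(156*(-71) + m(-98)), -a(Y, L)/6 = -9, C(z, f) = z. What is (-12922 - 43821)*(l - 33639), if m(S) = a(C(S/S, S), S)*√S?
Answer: -924478802055 + 31615610796*I*√2 ≈ -9.2448e+11 + 4.4711e+10*I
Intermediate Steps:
a(Y, L) = 54 (a(Y, L) = -6*(-9) = 54)
m(S) = 54*√S
l = 16326024 - 557172*I*√2 (l = (-23320 + 21846)*(156*(-71) + 54*√(-98)) = -1474*(-11076 + 54*(7*I*√2)) = -1474*(-11076 + 378*I*√2) = 16326024 - 557172*I*√2 ≈ 1.6326e+7 - 7.8796e+5*I)
(-12922 - 43821)*(l - 33639) = (-12922 - 43821)*((16326024 - 557172*I*√2) - 33639) = -56743*(16292385 - 557172*I*√2) = -924478802055 + 31615610796*I*√2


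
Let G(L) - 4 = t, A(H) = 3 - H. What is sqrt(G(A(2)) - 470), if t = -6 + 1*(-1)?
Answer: I*sqrt(473) ≈ 21.749*I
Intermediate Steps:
t = -7 (t = -6 - 1 = -7)
G(L) = -3 (G(L) = 4 - 7 = -3)
sqrt(G(A(2)) - 470) = sqrt(-3 - 470) = sqrt(-473) = I*sqrt(473)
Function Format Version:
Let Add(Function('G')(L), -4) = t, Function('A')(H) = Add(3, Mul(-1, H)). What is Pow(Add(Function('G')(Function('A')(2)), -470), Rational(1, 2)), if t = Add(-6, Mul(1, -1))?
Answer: Mul(I, Pow(473, Rational(1, 2))) ≈ Mul(21.749, I)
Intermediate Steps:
t = -7 (t = Add(-6, -1) = -7)
Function('G')(L) = -3 (Function('G')(L) = Add(4, -7) = -3)
Pow(Add(Function('G')(Function('A')(2)), -470), Rational(1, 2)) = Pow(Add(-3, -470), Rational(1, 2)) = Pow(-473, Rational(1, 2)) = Mul(I, Pow(473, Rational(1, 2)))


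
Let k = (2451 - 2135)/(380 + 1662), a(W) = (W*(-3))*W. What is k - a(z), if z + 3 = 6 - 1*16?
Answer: 517805/1021 ≈ 507.15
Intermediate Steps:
z = -13 (z = -3 + (6 - 1*16) = -3 + (6 - 16) = -3 - 10 = -13)
a(W) = -3*W² (a(W) = (-3*W)*W = -3*W²)
k = 158/1021 (k = 316/2042 = 316*(1/2042) = 158/1021 ≈ 0.15475)
k - a(z) = 158/1021 - (-3)*(-13)² = 158/1021 - (-3)*169 = 158/1021 - 1*(-507) = 158/1021 + 507 = 517805/1021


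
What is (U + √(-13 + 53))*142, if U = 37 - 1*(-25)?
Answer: 8804 + 284*√10 ≈ 9702.1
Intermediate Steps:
U = 62 (U = 37 + 25 = 62)
(U + √(-13 + 53))*142 = (62 + √(-13 + 53))*142 = (62 + √40)*142 = (62 + 2*√10)*142 = 8804 + 284*√10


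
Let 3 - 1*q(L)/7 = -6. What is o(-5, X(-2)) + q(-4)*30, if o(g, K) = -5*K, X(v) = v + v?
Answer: 1910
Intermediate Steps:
X(v) = 2*v
q(L) = 63 (q(L) = 21 - 7*(-6) = 21 + 42 = 63)
o(-5, X(-2)) + q(-4)*30 = -10*(-2) + 63*30 = -5*(-4) + 1890 = 20 + 1890 = 1910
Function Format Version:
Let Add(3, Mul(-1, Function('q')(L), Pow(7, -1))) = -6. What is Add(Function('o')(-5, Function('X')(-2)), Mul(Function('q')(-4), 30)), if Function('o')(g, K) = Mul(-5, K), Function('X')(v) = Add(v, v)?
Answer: 1910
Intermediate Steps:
Function('X')(v) = Mul(2, v)
Function('q')(L) = 63 (Function('q')(L) = Add(21, Mul(-7, -6)) = Add(21, 42) = 63)
Add(Function('o')(-5, Function('X')(-2)), Mul(Function('q')(-4), 30)) = Add(Mul(-5, Mul(2, -2)), Mul(63, 30)) = Add(Mul(-5, -4), 1890) = Add(20, 1890) = 1910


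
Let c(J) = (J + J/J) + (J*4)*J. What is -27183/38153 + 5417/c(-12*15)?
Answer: -3311376242/4937799413 ≈ -0.67062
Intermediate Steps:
c(J) = 1 + J + 4*J**2 (c(J) = (J + 1) + (4*J)*J = (1 + J) + 4*J**2 = 1 + J + 4*J**2)
-27183/38153 + 5417/c(-12*15) = -27183/38153 + 5417/(1 - 12*15 + 4*(-12*15)**2) = -27183*1/38153 + 5417/(1 - 180 + 4*(-180)**2) = -27183/38153 + 5417/(1 - 180 + 4*32400) = -27183/38153 + 5417/(1 - 180 + 129600) = -27183/38153 + 5417/129421 = -3311376242/4937799413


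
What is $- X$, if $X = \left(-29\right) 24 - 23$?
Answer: $719$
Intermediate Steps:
$X = -719$ ($X = -696 - 23 = -719$)
$- X = \left(-1\right) \left(-719\right) = 719$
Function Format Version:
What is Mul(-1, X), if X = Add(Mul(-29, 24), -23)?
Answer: 719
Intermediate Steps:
X = -719 (X = Add(-696, -23) = -719)
Mul(-1, X) = Mul(-1, -719) = 719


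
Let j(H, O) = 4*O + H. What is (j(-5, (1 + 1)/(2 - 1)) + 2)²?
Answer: 25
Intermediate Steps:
j(H, O) = H + 4*O
(j(-5, (1 + 1)/(2 - 1)) + 2)² = ((-5 + 4*((1 + 1)/(2 - 1))) + 2)² = ((-5 + 4*(2/1)) + 2)² = ((-5 + 4*(2*1)) + 2)² = ((-5 + 4*2) + 2)² = ((-5 + 8) + 2)² = (3 + 2)² = 5² = 25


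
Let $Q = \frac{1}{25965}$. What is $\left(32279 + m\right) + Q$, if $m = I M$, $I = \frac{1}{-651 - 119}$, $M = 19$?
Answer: $\frac{129071033677}{3998610} \approx 32279.0$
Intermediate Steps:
$I = - \frac{1}{770}$ ($I = \frac{1}{-770} = - \frac{1}{770} \approx -0.0012987$)
$m = - \frac{19}{770}$ ($m = \left(- \frac{1}{770}\right) 19 = - \frac{19}{770} \approx -0.024675$)
$Q = \frac{1}{25965} \approx 3.8513 \cdot 10^{-5}$
$\left(32279 + m\right) + Q = \left(32279 - \frac{19}{770}\right) + \frac{1}{25965} = \frac{24854811}{770} + \frac{1}{25965} = \frac{129071033677}{3998610}$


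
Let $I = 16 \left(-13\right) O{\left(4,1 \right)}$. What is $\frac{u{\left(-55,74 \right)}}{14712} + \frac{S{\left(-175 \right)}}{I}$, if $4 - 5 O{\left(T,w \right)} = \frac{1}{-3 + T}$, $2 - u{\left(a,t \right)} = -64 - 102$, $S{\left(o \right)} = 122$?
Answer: $- \frac{184781}{191256} \approx -0.96614$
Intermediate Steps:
$u{\left(a,t \right)} = 168$ ($u{\left(a,t \right)} = 2 - \left(-64 - 102\right) = 2 - -166 = 2 + 166 = 168$)
$O{\left(T,w \right)} = \frac{4}{5} - \frac{1}{5 \left(-3 + T\right)}$
$I = - \frac{624}{5}$ ($I = 16 \left(-13\right) \frac{-13 + 4 \cdot 4}{5 \left(-3 + 4\right)} = - 208 \frac{-13 + 16}{5 \cdot 1} = - 208 \cdot \frac{1}{5} \cdot 1 \cdot 3 = \left(-208\right) \frac{3}{5} = - \frac{624}{5} \approx -124.8$)
$\frac{u{\left(-55,74 \right)}}{14712} + \frac{S{\left(-175 \right)}}{I} = \frac{168}{14712} + \frac{122}{- \frac{624}{5}} = 168 \cdot \frac{1}{14712} + 122 \left(- \frac{5}{624}\right) = \frac{7}{613} - \frac{305}{312} = - \frac{184781}{191256}$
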